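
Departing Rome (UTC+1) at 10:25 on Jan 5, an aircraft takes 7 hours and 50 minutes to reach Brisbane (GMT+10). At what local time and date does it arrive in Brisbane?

03:15 on Jan 6

Convert departure to UTC: 10:25 − 1:00 = 09:25 UTC on Jan 5.
Add 7 hours 50 minutes travel time → 17:15 UTC.
Brisbane is UTC+10:00, so local arrival = 17:15 + 10:00 = 03:15 on Jan 6.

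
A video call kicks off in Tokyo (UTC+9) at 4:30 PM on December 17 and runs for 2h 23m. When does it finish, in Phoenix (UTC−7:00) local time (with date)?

2:53 AM on December 17

Convert start to UTC: 4:30 PM − 9:00 = 7:30 AM UTC on Dec 17.
Add 2 hours and 23 minutes duration → 9:53 AM UTC.
Phoenix is UTC−7:00, so local end time = 9:53 AM − 7:00 = 2:53 AM on Dec 17.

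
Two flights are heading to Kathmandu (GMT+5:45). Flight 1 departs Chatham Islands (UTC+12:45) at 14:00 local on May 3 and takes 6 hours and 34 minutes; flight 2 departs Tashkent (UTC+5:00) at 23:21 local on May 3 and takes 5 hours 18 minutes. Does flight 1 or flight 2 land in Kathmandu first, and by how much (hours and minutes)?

the first, by 15 hours 50 minutes

Flight 1 in UTC: 14:00 − 12:45 = 01:15 on May 3.
+6 hours 34 minutes → arrive 07:49 UTC on May 3.
Flight 2 in UTC: 23:21 − 5:00 = 18:21 on May 3.
+5 hours and 18 minutes → arrive 23:39 UTC on May 3.
Flight 1 lands earlier by 15 hours 50 minutes.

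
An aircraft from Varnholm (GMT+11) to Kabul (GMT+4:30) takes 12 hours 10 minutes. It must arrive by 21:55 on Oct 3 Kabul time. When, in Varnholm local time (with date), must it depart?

Target arrival in UTC: 21:55 − 4:30 = 17:25 on Oct 3.
Subtract 12 hours 10 minutes → departure 05:15 UTC on Oct 3.
Varnholm is UTC+11:00: 05:15 + 11:00 = 16:15 on Oct 3.

16:15 on October 3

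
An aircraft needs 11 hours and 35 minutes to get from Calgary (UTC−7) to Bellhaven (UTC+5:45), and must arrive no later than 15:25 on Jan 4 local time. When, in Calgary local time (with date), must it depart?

15:05 on January 3

Target arrival in UTC: 15:25 − 5:45 = 09:40 on Jan 4.
Subtract 11 hours and 35 minutes → departure 22:05 UTC on Jan 3.
Calgary is UTC−7:00: 22:05 − 7:00 = 15:05 on Jan 3.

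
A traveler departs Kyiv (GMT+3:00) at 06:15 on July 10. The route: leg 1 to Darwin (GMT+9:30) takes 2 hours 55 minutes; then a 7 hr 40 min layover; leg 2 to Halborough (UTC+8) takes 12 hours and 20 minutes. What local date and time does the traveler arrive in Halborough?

Convert departure to UTC: 06:15 − 3:00 = 03:15 UTC on Jul 10.
Add 2 hours and 55 minutes leg 1 → 06:10 UTC.
Add 7 hours and 40 minutes layover in Darwin → 13:50 UTC.
Add 12 hours 20 minutes leg 2 → 02:10 UTC (Jul 11).
Halborough is UTC+8:00, so local arrival = 02:10 + 8:00 = 10:10 on Jul 11.

10:10 on Jul 11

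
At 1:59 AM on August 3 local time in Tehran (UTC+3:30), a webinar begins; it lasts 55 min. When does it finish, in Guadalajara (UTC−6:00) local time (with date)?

5:24 PM on August 2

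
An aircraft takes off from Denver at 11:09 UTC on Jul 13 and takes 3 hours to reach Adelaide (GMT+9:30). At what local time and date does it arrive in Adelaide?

23:39 on July 13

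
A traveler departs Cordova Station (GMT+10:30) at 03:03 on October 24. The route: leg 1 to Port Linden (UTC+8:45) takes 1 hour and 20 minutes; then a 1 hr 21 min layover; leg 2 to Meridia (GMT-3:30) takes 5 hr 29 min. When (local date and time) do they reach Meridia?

Convert departure to UTC: 03:03 − 10:30 = 16:33 UTC on Oct 23.
Add 1 hour 20 minutes leg 1 → 17:53 UTC.
Add 1 hour and 21 minutes layover in Port Linden → 19:14 UTC.
Add 5 hours and 29 minutes leg 2 → 00:43 UTC (Oct 24).
Meridia is UTC−3:30, so local arrival = 00:43 − 3:30 = 21:13 on Oct 23.

21:13 on Oct 23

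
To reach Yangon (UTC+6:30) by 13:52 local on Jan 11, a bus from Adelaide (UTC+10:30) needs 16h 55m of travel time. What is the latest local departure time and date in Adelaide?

Target arrival in UTC: 13:52 − 6:30 = 07:22 on Jan 11.
Subtract 16 hours 55 minutes → departure 14:27 UTC on Jan 10.
Adelaide is UTC+10:30: 14:27 + 10:30 = 00:57 on Jan 11.

00:57 on January 11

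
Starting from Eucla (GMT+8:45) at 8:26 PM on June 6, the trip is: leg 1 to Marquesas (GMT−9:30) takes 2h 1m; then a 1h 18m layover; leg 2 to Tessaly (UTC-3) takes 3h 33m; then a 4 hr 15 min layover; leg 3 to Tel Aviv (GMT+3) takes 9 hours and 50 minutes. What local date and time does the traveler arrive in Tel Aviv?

Convert departure to UTC: 8:26 PM − 8:45 = 11:41 AM UTC on Jun 6.
Add 2 hours 1 minute leg 1 → 1:42 PM UTC.
Add 1 hour and 18 minutes layover in Marquesas → 3:00 PM UTC.
Add 3 hours 33 minutes leg 2 → 6:33 PM UTC.
Add 4 hours 15 minutes layover in Tessaly → 10:48 PM UTC.
Add 9 hours and 50 minutes leg 3 → 8:38 AM UTC (Jun 7).
Tel Aviv is UTC+3:00, so local arrival = 8:38 AM + 3:00 = 11:38 AM on Jun 7.

11:38 AM on June 7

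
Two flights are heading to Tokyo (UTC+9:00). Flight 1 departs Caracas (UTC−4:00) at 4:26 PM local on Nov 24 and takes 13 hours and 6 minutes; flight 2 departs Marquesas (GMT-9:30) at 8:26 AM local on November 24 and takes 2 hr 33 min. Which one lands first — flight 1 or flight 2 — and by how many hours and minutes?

the second, by 13 hours 3 minutes

Flight 1 in UTC: 4:26 PM + 4:00 = 8:26 PM on Nov 24.
+13 hours and 6 minutes → arrive 9:32 AM UTC on Nov 25.
Flight 2 in UTC: 8:26 AM + 9:30 = 5:56 PM on Nov 24.
+2 hours and 33 minutes → arrive 8:29 PM UTC on Nov 24.
Flight 2 lands earlier by 13 hours 3 minutes.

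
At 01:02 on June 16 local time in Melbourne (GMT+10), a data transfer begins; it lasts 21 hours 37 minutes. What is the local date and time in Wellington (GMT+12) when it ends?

00:39 on Jun 17

Convert start to UTC: 01:02 − 10:00 = 15:02 UTC on Jun 15.
Add 21 hours and 37 minutes duration → 12:39 UTC (Jun 16).
Wellington is UTC+12:00, so local end time = 12:39 + 12:00 = 00:39 on Jun 17.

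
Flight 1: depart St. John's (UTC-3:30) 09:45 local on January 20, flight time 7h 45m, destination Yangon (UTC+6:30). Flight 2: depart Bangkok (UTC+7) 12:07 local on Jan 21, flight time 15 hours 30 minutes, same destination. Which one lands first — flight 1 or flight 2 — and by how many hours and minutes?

Flight 1 in UTC: 09:45 + 3:30 = 13:15 on Jan 20.
+7 hours 45 minutes → arrive 21:00 UTC on Jan 20.
Flight 2 in UTC: 12:07 − 7:00 = 05:07 on Jan 21.
+15 hours and 30 minutes → arrive 20:37 UTC on Jan 21.
Flight 1 lands earlier by 23 hours 37 minutes.

the first, by 23 hours 37 minutes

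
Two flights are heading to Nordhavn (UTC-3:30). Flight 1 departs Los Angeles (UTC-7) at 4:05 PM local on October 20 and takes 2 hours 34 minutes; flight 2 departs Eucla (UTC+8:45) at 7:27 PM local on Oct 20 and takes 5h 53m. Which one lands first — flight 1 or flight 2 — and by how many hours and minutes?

the second, by 9 hours 4 minutes

Flight 1 in UTC: 4:05 PM + 7:00 = 11:05 PM on Oct 20.
+2 hours 34 minutes → arrive 1:39 AM UTC on Oct 21.
Flight 2 in UTC: 7:27 PM − 8:45 = 10:42 AM on Oct 20.
+5 hours 53 minutes → arrive 4:35 PM UTC on Oct 20.
Flight 2 lands earlier by 9 hours 4 minutes.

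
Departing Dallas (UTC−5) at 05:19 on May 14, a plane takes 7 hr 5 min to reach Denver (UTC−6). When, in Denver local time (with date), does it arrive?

11:24 on May 14

Convert departure to UTC: 05:19 + 5:00 = 10:19 UTC on May 14.
Add 7 hours 5 minutes travel time → 17:24 UTC.
Denver is UTC−6:00, so local arrival = 17:24 − 6:00 = 11:24 on May 14.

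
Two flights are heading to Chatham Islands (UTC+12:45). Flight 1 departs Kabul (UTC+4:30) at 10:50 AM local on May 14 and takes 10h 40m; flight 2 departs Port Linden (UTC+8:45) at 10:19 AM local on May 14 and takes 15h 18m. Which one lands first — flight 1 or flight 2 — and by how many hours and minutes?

the second, by 8 minutes

Flight 1 in UTC: 10:50 AM − 4:30 = 6:20 AM on May 14.
+10 hours and 40 minutes → arrive 5:00 PM UTC on May 14.
Flight 2 in UTC: 10:19 AM − 8:45 = 1:34 AM on May 14.
+15 hours 18 minutes → arrive 4:52 PM UTC on May 14.
Flight 2 lands earlier by 8 minutes.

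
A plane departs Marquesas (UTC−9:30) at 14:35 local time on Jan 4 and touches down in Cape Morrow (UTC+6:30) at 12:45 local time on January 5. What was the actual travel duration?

6 hours 10 minutes

Cape Morrow is 16:00 ahead of Marquesas.
Clock-face elapsed time (ignoring zones) is 22 hours 10 minutes.
Actual elapsed = 22 hours 10 minutes − 16:00 = 6 hours 10 minutes.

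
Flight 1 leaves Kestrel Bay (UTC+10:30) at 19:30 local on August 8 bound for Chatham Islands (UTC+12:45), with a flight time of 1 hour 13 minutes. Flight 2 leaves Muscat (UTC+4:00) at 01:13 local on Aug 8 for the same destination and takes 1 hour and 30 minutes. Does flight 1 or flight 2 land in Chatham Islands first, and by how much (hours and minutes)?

Flight 1 in UTC: 19:30 − 10:30 = 09:00 on Aug 8.
+1 hour and 13 minutes → arrive 10:13 UTC on Aug 8.
Flight 2 in UTC: 01:13 − 4:00 = 21:13 on Aug 7.
+1 hour 30 minutes → arrive 22:43 UTC on Aug 7.
Flight 2 lands earlier by 11 hours 30 minutes.

the second, by 11 hours 30 minutes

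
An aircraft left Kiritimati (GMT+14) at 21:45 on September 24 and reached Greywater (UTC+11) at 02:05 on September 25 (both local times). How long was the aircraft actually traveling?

Greywater is 3:00 behind Kiritimati.
Clock-face elapsed time (ignoring zones) is 4 hours 20 minutes.
Actual elapsed = 4 hours 20 minutes + 3:00 = 7 hours 20 minutes.

7 hours 20 minutes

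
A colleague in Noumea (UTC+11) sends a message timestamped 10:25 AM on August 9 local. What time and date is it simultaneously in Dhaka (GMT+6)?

Dhaka is 5:00 behind Noumea.
Shift by the zone difference: 10:25 AM − 5:00 = 5:25 AM on Aug 9 in Dhaka.

5:25 AM on Aug 9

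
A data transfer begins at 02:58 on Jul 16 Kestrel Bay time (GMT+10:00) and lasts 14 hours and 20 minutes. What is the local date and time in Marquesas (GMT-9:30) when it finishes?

Convert start to UTC: 02:58 − 10:00 = 16:58 UTC on Jul 15.
Add 14 hours and 20 minutes duration → 07:18 UTC (Jul 16).
Marquesas is UTC−9:30, so local end time = 07:18 − 9:30 = 21:48 on Jul 15.

21:48 on July 15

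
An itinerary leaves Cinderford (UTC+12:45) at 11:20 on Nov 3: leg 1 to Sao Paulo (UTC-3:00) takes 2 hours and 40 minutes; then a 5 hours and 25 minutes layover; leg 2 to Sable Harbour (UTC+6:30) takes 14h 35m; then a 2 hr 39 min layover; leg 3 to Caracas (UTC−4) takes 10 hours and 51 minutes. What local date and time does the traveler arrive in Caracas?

Convert departure to UTC: 11:20 − 12:45 = 22:35 UTC on Nov 2.
Add 2 hours and 40 minutes leg 1 → 01:15 UTC (Nov 3).
Add 5 hours 25 minutes layover in Sao Paulo → 06:40 UTC.
Add 14 hours 35 minutes leg 2 → 21:15 UTC.
Add 2 hours 39 minutes layover in Sable Harbour → 23:54 UTC.
Add 10 hours 51 minutes leg 3 → 10:45 UTC (Nov 4).
Caracas is UTC−4:00, so local arrival = 10:45 − 4:00 = 06:45 on Nov 4.

06:45 on November 4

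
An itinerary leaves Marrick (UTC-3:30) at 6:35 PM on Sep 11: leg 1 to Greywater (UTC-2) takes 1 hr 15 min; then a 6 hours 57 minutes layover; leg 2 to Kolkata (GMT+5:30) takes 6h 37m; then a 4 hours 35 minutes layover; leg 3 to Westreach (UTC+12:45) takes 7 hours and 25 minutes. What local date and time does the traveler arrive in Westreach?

Convert departure to UTC: 6:35 PM + 3:30 = 10:05 PM UTC on Sep 11.
Add 1 hour 15 minutes leg 1 → 11:20 PM UTC.
Add 6 hours 57 minutes layover in Greywater → 6:17 AM UTC (Sep 12).
Add 6 hours 37 minutes leg 2 → 12:54 PM UTC.
Add 4 hours and 35 minutes layover in Kolkata → 5:29 PM UTC.
Add 7 hours and 25 minutes leg 3 → 12:54 AM UTC (Sep 13).
Westreach is UTC+12:45, so local arrival = 12:54 AM + 12:45 = 1:39 PM on Sep 13.

1:39 PM on September 13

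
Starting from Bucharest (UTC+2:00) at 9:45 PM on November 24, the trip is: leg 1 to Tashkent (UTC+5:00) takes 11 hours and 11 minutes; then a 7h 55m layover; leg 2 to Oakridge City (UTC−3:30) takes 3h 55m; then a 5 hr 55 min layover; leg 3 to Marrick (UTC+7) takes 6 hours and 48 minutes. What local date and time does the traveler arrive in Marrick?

2:29 PM on November 26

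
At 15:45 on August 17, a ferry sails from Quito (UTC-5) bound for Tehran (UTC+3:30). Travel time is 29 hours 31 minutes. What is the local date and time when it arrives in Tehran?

05:46 on August 19

Convert departure to UTC: 15:45 + 5:00 = 20:45 UTC on Aug 17.
Add 29 hours 31 minutes travel time → 02:16 UTC (Aug 19).
Tehran is UTC+3:30, so local arrival = 02:16 + 3:30 = 05:46 on Aug 19.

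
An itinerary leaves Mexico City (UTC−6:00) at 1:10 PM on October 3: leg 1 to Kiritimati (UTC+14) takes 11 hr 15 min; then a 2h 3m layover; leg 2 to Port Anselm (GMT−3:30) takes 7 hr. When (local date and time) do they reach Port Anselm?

Convert departure to UTC: 1:10 PM + 6:00 = 7:10 PM UTC on Oct 3.
Add 11 hours and 15 minutes leg 1 → 6:25 AM UTC (Oct 4).
Add 2 hours 3 minutes layover in Kiritimati → 8:28 AM UTC.
Add 7 hours leg 2 → 3:28 PM UTC.
Port Anselm is UTC−3:30, so local arrival = 3:28 PM − 3:30 = 11:58 AM on Oct 4.

11:58 AM on Oct 4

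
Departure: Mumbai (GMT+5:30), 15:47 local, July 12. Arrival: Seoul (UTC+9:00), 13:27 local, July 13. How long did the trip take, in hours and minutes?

18 hours 10 minutes

Departure in UTC: 15:47 − 5:30 = 10:17 on Jul 12.
Arrival in UTC: 13:27 − 9:00 = 04:27 on Jul 13.
Elapsed = 04:27 − 10:17 (+1 day) = 18 hours 10 minutes.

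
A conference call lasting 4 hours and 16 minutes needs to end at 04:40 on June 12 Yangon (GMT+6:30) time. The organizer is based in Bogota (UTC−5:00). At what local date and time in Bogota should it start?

12:54 on Jun 11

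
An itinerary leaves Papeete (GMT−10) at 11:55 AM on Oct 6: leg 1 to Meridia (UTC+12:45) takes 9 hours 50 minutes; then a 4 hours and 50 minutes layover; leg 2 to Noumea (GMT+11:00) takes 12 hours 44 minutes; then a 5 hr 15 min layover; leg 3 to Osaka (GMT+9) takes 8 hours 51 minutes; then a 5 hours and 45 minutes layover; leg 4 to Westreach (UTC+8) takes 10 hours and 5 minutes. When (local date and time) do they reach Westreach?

Convert departure to UTC: 11:55 AM + 10:00 = 9:55 PM UTC on Oct 6.
Add 9 hours 50 minutes leg 1 → 7:45 AM UTC (Oct 7).
Add 4 hours 50 minutes layover in Meridia → 12:35 PM UTC.
Add 12 hours 44 minutes leg 2 → 1:19 AM UTC (Oct 8).
Add 5 hours 15 minutes layover in Noumea → 6:34 AM UTC.
Add 8 hours and 51 minutes leg 3 → 3:25 PM UTC.
Add 5 hours and 45 minutes layover in Osaka → 9:10 PM UTC.
Add 10 hours and 5 minutes leg 4 → 7:15 AM UTC (Oct 9).
Westreach is UTC+8:00, so local arrival = 7:15 AM + 8:00 = 3:15 PM on Oct 9.

3:15 PM on October 9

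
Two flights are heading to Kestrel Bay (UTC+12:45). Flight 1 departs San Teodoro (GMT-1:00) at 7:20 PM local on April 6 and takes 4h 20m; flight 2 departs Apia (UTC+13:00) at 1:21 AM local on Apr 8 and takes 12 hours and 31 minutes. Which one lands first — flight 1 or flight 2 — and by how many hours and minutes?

Flight 1 in UTC: 7:20 PM + 1:00 = 8:20 PM on Apr 6.
+4 hours 20 minutes → arrive 12:40 AM UTC on Apr 7.
Flight 2 in UTC: 1:21 AM − 13:00 = 12:21 PM on Apr 7.
+12 hours 31 minutes → arrive 12:52 AM UTC on Apr 8.
Flight 1 lands earlier by 24 hours 12 minutes.

the first, by 24 hours 12 minutes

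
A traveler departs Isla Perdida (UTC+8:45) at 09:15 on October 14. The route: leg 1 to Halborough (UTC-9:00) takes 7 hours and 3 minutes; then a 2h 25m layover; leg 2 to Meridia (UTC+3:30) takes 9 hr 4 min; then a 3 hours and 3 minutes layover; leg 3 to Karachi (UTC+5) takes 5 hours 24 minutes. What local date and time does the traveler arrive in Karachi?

08:29 on October 15

Convert departure to UTC: 09:15 − 8:45 = 00:30 UTC on Oct 14.
Add 7 hours 3 minutes leg 1 → 07:33 UTC.
Add 2 hours and 25 minutes layover in Halborough → 09:58 UTC.
Add 9 hours 4 minutes leg 2 → 19:02 UTC.
Add 3 hours and 3 minutes layover in Meridia → 22:05 UTC.
Add 5 hours and 24 minutes leg 3 → 03:29 UTC (Oct 15).
Karachi is UTC+5:00, so local arrival = 03:29 + 5:00 = 08:29 on Oct 15.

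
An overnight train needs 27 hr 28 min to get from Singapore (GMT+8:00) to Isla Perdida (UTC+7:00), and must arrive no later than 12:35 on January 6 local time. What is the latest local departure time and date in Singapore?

10:07 on Jan 5

Target arrival in UTC: 12:35 − 7:00 = 05:35 on Jan 6.
Subtract 27 hours and 28 minutes → departure 02:07 UTC on Jan 5.
Singapore is UTC+8:00: 02:07 + 8:00 = 10:07 on Jan 5.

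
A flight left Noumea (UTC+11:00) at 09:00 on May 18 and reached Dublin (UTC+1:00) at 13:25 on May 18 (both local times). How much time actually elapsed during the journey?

Dublin is 10:00 behind Noumea.
Clock-face elapsed time (ignoring zones) is 4 hours 25 minutes.
Actual elapsed = 4 hours 25 minutes + 10:00 = 14 hours 25 minutes.

14 hours 25 minutes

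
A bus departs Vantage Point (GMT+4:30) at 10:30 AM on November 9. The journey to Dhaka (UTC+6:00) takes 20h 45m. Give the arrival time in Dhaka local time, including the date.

8:45 AM on November 10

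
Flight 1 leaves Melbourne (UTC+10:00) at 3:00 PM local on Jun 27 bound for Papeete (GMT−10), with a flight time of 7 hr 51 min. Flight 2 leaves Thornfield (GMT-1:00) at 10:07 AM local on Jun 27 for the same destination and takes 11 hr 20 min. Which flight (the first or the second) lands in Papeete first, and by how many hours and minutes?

Flight 1 in UTC: 3:00 PM − 10:00 = 5:00 AM on Jun 27.
+7 hours and 51 minutes → arrive 12:51 PM UTC on Jun 27.
Flight 2 in UTC: 10:07 AM + 1:00 = 11:07 AM on Jun 27.
+11 hours 20 minutes → arrive 10:27 PM UTC on Jun 27.
Flight 1 lands earlier by 9 hours 36 minutes.

the first, by 9 hours 36 minutes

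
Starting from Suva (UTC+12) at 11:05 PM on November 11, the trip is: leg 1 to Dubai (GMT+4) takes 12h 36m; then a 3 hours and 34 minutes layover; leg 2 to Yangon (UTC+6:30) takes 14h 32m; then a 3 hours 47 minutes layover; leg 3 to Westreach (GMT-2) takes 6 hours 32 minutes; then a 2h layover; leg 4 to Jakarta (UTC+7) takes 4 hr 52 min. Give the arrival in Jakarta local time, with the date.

5:58 PM on November 13

Convert departure to UTC: 11:05 PM − 12:00 = 11:05 AM UTC on Nov 11.
Add 12 hours and 36 minutes leg 1 → 11:41 PM UTC.
Add 3 hours 34 minutes layover in Dubai → 3:15 AM UTC (Nov 12).
Add 14 hours and 32 minutes leg 2 → 5:47 PM UTC.
Add 3 hours and 47 minutes layover in Yangon → 9:34 PM UTC.
Add 6 hours and 32 minutes leg 3 → 4:06 AM UTC (Nov 13).
Add 2 hours layover in Westreach → 6:06 AM UTC.
Add 4 hours 52 minutes leg 4 → 10:58 AM UTC.
Jakarta is UTC+7:00, so local arrival = 10:58 AM + 7:00 = 5:58 PM on Nov 13.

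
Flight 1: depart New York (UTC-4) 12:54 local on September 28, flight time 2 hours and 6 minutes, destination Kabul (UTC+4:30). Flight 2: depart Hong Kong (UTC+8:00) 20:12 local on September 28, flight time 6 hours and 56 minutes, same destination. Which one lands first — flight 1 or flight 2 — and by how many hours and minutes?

Flight 1 in UTC: 12:54 + 4:00 = 16:54 on Sep 28.
+2 hours and 6 minutes → arrive 19:00 UTC on Sep 28.
Flight 2 in UTC: 20:12 − 8:00 = 12:12 on Sep 28.
+6 hours 56 minutes → arrive 19:08 UTC on Sep 28.
Flight 1 lands earlier by 8 minutes.

the first, by 8 minutes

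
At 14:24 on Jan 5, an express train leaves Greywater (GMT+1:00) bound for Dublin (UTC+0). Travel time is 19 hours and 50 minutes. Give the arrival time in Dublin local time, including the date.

Convert departure to UTC: 14:24 − 1:00 = 13:24 UTC on Jan 5.
Add 19 hours 50 minutes travel time → 09:14 UTC (Jan 6).
Dublin is UTC+0, so local arrival is the same: 09:14 on Jan 6.

09:14 on Jan 6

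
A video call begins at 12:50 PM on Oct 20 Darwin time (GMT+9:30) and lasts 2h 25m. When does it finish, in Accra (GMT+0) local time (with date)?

Convert start to UTC: 12:50 PM − 9:30 = 3:20 AM UTC on Oct 20.
Add 2 hours 25 minutes duration → 5:45 AM UTC.
Accra is UTC+0, so local end time is the same: 5:45 AM on Oct 20.

5:45 AM on Oct 20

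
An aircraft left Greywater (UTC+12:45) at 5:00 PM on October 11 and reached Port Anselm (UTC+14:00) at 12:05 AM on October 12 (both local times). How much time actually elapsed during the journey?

5 hours 50 minutes

Departure in UTC: 5:00 PM − 12:45 = 4:15 AM on Oct 11.
Arrival in UTC: 12:05 AM − 14:00 = 10:05 AM on Oct 11.
Elapsed = 10:05 AM − 4:15 AM = 5 hours 50 minutes.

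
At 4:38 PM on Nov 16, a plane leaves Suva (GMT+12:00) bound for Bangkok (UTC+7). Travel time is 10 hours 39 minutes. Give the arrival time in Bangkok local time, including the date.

Convert departure to UTC: 4:38 PM − 12:00 = 4:38 AM UTC on Nov 16.
Add 10 hours 39 minutes travel time → 3:17 PM UTC.
Bangkok is UTC+7:00, so local arrival = 3:17 PM + 7:00 = 10:17 PM on Nov 16.

10:17 PM on November 16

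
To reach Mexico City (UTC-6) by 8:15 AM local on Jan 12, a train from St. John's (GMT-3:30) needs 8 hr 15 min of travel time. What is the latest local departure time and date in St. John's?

Target arrival in UTC: 8:15 AM + 6:00 = 2:15 PM on Jan 12.
Subtract 8 hours and 15 minutes → departure 6:00 AM UTC on Jan 12.
St. John's is UTC−3:30: 6:00 AM − 3:30 = 2:30 AM on Jan 12.

2:30 AM on January 12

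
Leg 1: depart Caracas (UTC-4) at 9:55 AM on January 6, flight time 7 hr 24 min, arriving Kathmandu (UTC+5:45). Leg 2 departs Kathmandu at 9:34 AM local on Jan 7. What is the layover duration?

Convert departure to UTC: 9:55 AM + 4:00 = 1:55 PM UTC on Jan 6.
Add 7 hours and 24 minutes flight time → 9:19 PM UTC.
Kathmandu is UTC+5:45, so local arrival = 9:19 PM + 5:45 = 3:04 AM on Jan 7.
Layover = 9:34 AM − 3:04 AM = 6 hours 30 minutes.

6 hours 30 minutes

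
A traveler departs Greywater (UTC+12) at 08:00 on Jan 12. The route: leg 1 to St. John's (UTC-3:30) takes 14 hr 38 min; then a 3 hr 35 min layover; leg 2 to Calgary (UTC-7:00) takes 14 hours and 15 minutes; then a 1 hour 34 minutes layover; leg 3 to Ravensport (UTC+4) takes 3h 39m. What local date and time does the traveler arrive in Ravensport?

13:41 on Jan 13

Convert departure to UTC: 08:00 − 12:00 = 20:00 UTC on Jan 11.
Add 14 hours and 38 minutes leg 1 → 10:38 UTC (Jan 12).
Add 3 hours 35 minutes layover in St. John's → 14:13 UTC.
Add 14 hours and 15 minutes leg 2 → 04:28 UTC (Jan 13).
Add 1 hour 34 minutes layover in Calgary → 06:02 UTC.
Add 3 hours 39 minutes leg 3 → 09:41 UTC.
Ravensport is UTC+4:00, so local arrival = 09:41 + 4:00 = 13:41 on Jan 13.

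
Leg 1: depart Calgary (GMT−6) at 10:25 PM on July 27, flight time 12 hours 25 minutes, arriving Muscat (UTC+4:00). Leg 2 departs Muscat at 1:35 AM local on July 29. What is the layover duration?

Convert departure to UTC: 10:25 PM + 6:00 = 4:25 AM UTC on Jul 28.
Add 12 hours and 25 minutes flight time → 4:50 PM UTC.
Muscat is UTC+4:00, so local arrival = 4:50 PM + 4:00 = 8:50 PM on Jul 28.
Layover = 1:35 AM − 8:50 PM (+1 day) = 4 hours 45 minutes.

4 hours 45 minutes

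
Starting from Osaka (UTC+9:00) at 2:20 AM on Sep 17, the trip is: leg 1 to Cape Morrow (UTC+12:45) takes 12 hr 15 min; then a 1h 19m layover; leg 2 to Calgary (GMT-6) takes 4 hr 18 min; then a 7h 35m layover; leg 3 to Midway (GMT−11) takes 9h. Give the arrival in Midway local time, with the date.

Convert departure to UTC: 2:20 AM − 9:00 = 5:20 PM UTC on Sep 16.
Add 12 hours 15 minutes leg 1 → 5:35 AM UTC (Sep 17).
Add 1 hour and 19 minutes layover in Cape Morrow → 6:54 AM UTC.
Add 4 hours 18 minutes leg 2 → 11:12 AM UTC.
Add 7 hours 35 minutes layover in Calgary → 6:47 PM UTC.
Add 9 hours leg 3 → 3:47 AM UTC (Sep 18).
Midway is UTC−11:00, so local arrival = 3:47 AM − 11:00 = 4:47 PM on Sep 17.

4:47 PM on September 17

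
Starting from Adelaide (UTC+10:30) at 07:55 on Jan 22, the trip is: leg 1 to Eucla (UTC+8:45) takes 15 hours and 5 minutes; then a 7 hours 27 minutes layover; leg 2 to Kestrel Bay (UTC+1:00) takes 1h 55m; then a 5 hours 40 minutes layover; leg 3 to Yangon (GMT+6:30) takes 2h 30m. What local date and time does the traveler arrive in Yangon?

Convert departure to UTC: 07:55 − 10:30 = 21:25 UTC on Jan 21.
Add 15 hours 5 minutes leg 1 → 12:30 UTC (Jan 22).
Add 7 hours and 27 minutes layover in Eucla → 19:57 UTC.
Add 1 hour 55 minutes leg 2 → 21:52 UTC.
Add 5 hours 40 minutes layover in Kestrel Bay → 03:32 UTC (Jan 23).
Add 2 hours and 30 minutes leg 3 → 06:02 UTC.
Yangon is UTC+6:30, so local arrival = 06:02 + 6:30 = 12:32 on Jan 23.

12:32 on January 23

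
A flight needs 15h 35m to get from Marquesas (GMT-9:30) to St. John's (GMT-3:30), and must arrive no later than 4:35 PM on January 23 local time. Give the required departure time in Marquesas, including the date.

7:00 PM on January 22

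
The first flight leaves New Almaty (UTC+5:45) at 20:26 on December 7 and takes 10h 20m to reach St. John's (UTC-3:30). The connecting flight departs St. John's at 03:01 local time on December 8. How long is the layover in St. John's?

Convert departure to UTC: 20:26 − 5:45 = 14:41 UTC on Dec 7.
Add 10 hours 20 minutes flight time → 01:01 UTC (Dec 8).
St. John's is UTC−3:30, so local arrival = 01:01 − 3:30 = 21:31 on Dec 7.
Layover = 03:01 − 21:31 (+1 day) = 5 hours 30 minutes.

5 hours 30 minutes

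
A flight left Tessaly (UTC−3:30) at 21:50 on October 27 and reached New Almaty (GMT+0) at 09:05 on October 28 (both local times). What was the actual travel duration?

7 hours 45 minutes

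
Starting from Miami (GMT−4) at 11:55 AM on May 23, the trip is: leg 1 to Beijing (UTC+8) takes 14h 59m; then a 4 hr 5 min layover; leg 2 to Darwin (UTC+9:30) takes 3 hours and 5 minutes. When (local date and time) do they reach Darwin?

11:34 PM on May 24

Convert departure to UTC: 11:55 AM + 4:00 = 3:55 PM UTC on May 23.
Add 14 hours 59 minutes leg 1 → 6:54 AM UTC (May 24).
Add 4 hours and 5 minutes layover in Beijing → 10:59 AM UTC.
Add 3 hours 5 minutes leg 2 → 2:04 PM UTC.
Darwin is UTC+9:30, so local arrival = 2:04 PM + 9:30 = 11:34 PM on May 24.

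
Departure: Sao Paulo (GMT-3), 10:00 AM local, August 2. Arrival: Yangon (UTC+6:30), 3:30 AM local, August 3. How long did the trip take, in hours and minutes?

Departure in UTC: 10:00 AM + 3:00 = 1:00 PM on Aug 2.
Arrival in UTC: 3:30 AM − 6:30 = 9:00 PM on Aug 2.
Elapsed = 9:00 PM − 1:00 PM = 8 hours.

8 hours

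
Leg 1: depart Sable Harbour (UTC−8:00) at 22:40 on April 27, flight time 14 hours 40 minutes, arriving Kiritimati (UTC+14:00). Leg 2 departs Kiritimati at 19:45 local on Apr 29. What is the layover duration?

Convert departure to UTC: 22:40 + 8:00 = 06:40 UTC on Apr 28.
Add 14 hours and 40 minutes flight time → 21:20 UTC.
Kiritimati is UTC+14:00, so local arrival = 21:20 + 14:00 = 11:20 on Apr 29.
Layover = 19:45 − 11:20 = 8 hours 25 minutes.

8 hours 25 minutes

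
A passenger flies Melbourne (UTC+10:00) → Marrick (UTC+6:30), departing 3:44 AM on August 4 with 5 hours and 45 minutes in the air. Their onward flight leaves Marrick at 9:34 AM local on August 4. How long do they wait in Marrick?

Convert departure to UTC: 3:44 AM − 10:00 = 5:44 PM UTC on Aug 3.
Add 5 hours 45 minutes flight time → 11:29 PM UTC.
Marrick is UTC+6:30, so local arrival = 11:29 PM + 6:30 = 5:59 AM on Aug 4.
Layover = 9:34 AM − 5:59 AM = 3 hours 35 minutes.

3 hours 35 minutes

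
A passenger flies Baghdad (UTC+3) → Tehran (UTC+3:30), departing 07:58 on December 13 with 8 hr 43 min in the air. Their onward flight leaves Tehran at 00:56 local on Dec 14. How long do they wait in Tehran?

7 hours 45 minutes

Convert departure to UTC: 07:58 − 3:00 = 04:58 UTC on Dec 13.
Add 8 hours 43 minutes flight time → 13:41 UTC.
Tehran is UTC+3:30, so local arrival = 13:41 + 3:30 = 17:11 on Dec 13.
Layover = 00:56 − 17:11 (+1 day) = 7 hours 45 minutes.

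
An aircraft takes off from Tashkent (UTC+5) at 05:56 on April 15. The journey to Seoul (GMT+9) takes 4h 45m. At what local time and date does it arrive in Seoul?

14:41 on April 15

Seoul is 4:00 ahead of Tashkent.
After 4 hours 45 minutes it is 10:41 in Tashkent.
Shift by the zone difference: 10:41 + 4:00 = 14:41 on Apr 15 in Seoul.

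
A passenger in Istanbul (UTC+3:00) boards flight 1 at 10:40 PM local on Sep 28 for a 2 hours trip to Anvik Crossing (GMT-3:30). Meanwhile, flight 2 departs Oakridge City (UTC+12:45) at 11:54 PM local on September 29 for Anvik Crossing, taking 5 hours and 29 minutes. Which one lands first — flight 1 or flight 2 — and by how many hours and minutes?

the first, by 18 hours 58 minutes

Flight 1 in UTC: 10:40 PM − 3:00 = 7:40 PM on Sep 28.
+2 hours → arrive 9:40 PM UTC on Sep 28.
Flight 2 in UTC: 11:54 PM − 12:45 = 11:09 AM on Sep 29.
+5 hours and 29 minutes → arrive 4:38 PM UTC on Sep 29.
Flight 1 lands earlier by 18 hours 58 minutes.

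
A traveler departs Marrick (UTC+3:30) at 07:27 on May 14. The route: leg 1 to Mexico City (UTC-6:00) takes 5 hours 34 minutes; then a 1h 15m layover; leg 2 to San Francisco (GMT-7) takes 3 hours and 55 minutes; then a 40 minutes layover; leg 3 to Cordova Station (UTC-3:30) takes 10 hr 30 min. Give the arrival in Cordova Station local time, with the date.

22:21 on May 14

Convert departure to UTC: 07:27 − 3:30 = 03:57 UTC on May 14.
Add 5 hours and 34 minutes leg 1 → 09:31 UTC.
Add 1 hour 15 minutes layover in Mexico City → 10:46 UTC.
Add 3 hours and 55 minutes leg 2 → 14:41 UTC.
Add 40 minutes layover in San Francisco → 15:21 UTC.
Add 10 hours and 30 minutes leg 3 → 01:51 UTC (May 15).
Cordova Station is UTC−3:30, so local arrival = 01:51 − 3:30 = 22:21 on May 14.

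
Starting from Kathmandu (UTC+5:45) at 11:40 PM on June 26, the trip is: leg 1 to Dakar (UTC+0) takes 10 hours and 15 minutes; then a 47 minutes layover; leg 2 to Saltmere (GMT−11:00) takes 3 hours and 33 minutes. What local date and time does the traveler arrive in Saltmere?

9:30 PM on Jun 26

Convert departure to UTC: 11:40 PM − 5:45 = 5:55 PM UTC on Jun 26.
Add 10 hours and 15 minutes leg 1 → 4:10 AM UTC (Jun 27).
Add 47 minutes layover in Dakar → 4:57 AM UTC.
Add 3 hours and 33 minutes leg 2 → 8:30 AM UTC.
Saltmere is UTC−11:00, so local arrival = 8:30 AM − 11:00 = 9:30 PM on Jun 26.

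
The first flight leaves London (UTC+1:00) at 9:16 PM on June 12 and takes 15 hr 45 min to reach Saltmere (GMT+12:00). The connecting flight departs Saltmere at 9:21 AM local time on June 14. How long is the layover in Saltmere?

9 hours 20 minutes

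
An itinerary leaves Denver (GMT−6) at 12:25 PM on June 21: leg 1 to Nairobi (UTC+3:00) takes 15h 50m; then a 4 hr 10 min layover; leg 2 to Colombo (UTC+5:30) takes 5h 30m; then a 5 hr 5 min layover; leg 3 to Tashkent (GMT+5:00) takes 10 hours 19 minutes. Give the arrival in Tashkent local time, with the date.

4:19 PM on Jun 23

Convert departure to UTC: 12:25 PM + 6:00 = 6:25 PM UTC on Jun 21.
Add 15 hours and 50 minutes leg 1 → 10:15 AM UTC (Jun 22).
Add 4 hours and 10 minutes layover in Nairobi → 2:25 PM UTC.
Add 5 hours 30 minutes leg 2 → 7:55 PM UTC.
Add 5 hours 5 minutes layover in Colombo → 1:00 AM UTC (Jun 23).
Add 10 hours and 19 minutes leg 3 → 11:19 AM UTC.
Tashkent is UTC+5:00, so local arrival = 11:19 AM + 5:00 = 4:19 PM on Jun 23.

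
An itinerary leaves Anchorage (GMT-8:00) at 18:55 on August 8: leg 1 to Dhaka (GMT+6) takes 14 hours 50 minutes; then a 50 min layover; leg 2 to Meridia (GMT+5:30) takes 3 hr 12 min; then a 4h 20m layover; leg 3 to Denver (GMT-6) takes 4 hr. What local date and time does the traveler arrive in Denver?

Convert departure to UTC: 18:55 + 8:00 = 02:55 UTC on Aug 9.
Add 14 hours 50 minutes leg 1 → 17:45 UTC.
Add 50 minutes layover in Dhaka → 18:35 UTC.
Add 3 hours 12 minutes leg 2 → 21:47 UTC.
Add 4 hours and 20 minutes layover in Meridia → 02:07 UTC (Aug 10).
Add 4 hours leg 3 → 06:07 UTC.
Denver is UTC−6:00, so local arrival = 06:07 − 6:00 = 00:07 on Aug 10.

00:07 on August 10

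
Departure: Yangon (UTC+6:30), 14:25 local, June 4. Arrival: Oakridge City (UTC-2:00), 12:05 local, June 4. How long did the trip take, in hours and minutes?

Departure in UTC: 14:25 − 6:30 = 07:55 on Jun 4.
Arrival in UTC: 12:05 + 2:00 = 14:05 on Jun 4.
Elapsed = 14:05 − 07:55 = 6 hours 10 minutes.

6 hours 10 minutes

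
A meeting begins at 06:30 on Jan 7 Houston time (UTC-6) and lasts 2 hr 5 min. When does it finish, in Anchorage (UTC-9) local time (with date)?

Anchorage is 3:00 behind Houston.
After 2 hours 5 minutes it is 08:35 in Houston.
Shift by the zone difference: 08:35 − 3:00 = 05:35 on Jan 7 in Anchorage.

05:35 on January 7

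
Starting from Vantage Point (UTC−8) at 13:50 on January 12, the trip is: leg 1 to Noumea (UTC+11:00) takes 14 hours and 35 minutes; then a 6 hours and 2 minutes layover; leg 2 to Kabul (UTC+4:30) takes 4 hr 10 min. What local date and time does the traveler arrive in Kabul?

Convert departure to UTC: 13:50 + 8:00 = 21:50 UTC on Jan 12.
Add 14 hours and 35 minutes leg 1 → 12:25 UTC (Jan 13).
Add 6 hours and 2 minutes layover in Noumea → 18:27 UTC.
Add 4 hours 10 minutes leg 2 → 22:37 UTC.
Kabul is UTC+4:30, so local arrival = 22:37 + 4:30 = 03:07 on Jan 14.

03:07 on January 14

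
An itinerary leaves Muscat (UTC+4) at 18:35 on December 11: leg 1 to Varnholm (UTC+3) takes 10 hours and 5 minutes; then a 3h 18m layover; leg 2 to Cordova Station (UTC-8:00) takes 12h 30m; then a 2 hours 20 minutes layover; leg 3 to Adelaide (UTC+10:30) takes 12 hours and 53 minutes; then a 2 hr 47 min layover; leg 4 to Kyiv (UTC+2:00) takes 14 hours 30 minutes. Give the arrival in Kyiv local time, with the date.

02:58 on December 14

Convert departure to UTC: 18:35 − 4:00 = 14:35 UTC on Dec 11.
Add 10 hours 5 minutes leg 1 → 00:40 UTC (Dec 12).
Add 3 hours 18 minutes layover in Varnholm → 03:58 UTC.
Add 12 hours and 30 minutes leg 2 → 16:28 UTC.
Add 2 hours and 20 minutes layover in Cordova Station → 18:48 UTC.
Add 12 hours 53 minutes leg 3 → 07:41 UTC (Dec 13).
Add 2 hours and 47 minutes layover in Adelaide → 10:28 UTC.
Add 14 hours 30 minutes leg 4 → 00:58 UTC (Dec 14).
Kyiv is UTC+2:00, so local arrival = 00:58 + 2:00 = 02:58 on Dec 14.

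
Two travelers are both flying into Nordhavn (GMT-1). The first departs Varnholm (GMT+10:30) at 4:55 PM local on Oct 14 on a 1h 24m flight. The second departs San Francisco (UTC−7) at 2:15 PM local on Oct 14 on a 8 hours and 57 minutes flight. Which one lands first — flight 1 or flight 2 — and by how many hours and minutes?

Flight 1 in UTC: 4:55 PM − 10:30 = 6:25 AM on Oct 14.
+1 hour 24 minutes → arrive 7:49 AM UTC on Oct 14.
Flight 2 in UTC: 2:15 PM + 7:00 = 9:15 PM on Oct 14.
+8 hours 57 minutes → arrive 6:12 AM UTC on Oct 15.
Flight 1 lands earlier by 22 hours 23 minutes.

the first, by 22 hours 23 minutes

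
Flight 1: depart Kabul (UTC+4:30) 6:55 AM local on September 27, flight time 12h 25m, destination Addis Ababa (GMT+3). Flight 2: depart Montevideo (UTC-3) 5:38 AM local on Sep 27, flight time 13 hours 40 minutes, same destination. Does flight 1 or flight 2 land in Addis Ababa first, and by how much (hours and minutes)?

Flight 1 in UTC: 6:55 AM − 4:30 = 2:25 AM on Sep 27.
+12 hours 25 minutes → arrive 2:50 PM UTC on Sep 27.
Flight 2 in UTC: 5:38 AM + 3:00 = 8:38 AM on Sep 27.
+13 hours and 40 minutes → arrive 10:18 PM UTC on Sep 27.
Flight 1 lands earlier by 7 hours 28 minutes.

the first, by 7 hours 28 minutes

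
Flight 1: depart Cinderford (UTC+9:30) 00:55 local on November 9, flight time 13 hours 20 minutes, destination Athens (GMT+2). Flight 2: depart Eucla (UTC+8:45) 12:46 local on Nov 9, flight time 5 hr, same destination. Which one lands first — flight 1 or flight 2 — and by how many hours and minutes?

the first, by 4 hours 16 minutes

Flight 1 in UTC: 00:55 − 9:30 = 15:25 on Nov 8.
+13 hours and 20 minutes → arrive 04:45 UTC on Nov 9.
Flight 2 in UTC: 12:46 − 8:45 = 04:01 on Nov 9.
+5 hours → arrive 09:01 UTC on Nov 9.
Flight 1 lands earlier by 4 hours 16 minutes.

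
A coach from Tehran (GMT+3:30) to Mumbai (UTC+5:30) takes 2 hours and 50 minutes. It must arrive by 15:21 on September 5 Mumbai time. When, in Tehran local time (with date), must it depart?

10:31 on September 5

Target arrival in UTC: 15:21 − 5:30 = 09:51 on Sep 5.
Subtract 2 hours and 50 minutes → departure 07:01 UTC on Sep 5.
Tehran is UTC+3:30: 07:01 + 3:30 = 10:31 on Sep 5.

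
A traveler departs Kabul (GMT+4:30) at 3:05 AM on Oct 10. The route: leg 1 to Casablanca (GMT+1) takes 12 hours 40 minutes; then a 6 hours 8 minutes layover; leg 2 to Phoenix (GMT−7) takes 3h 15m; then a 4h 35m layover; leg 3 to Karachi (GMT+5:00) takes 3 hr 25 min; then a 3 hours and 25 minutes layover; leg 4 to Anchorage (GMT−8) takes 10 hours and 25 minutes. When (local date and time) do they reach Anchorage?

10:28 AM on Oct 11

Convert departure to UTC: 3:05 AM − 4:30 = 10:35 PM UTC on Oct 9.
Add 12 hours and 40 minutes leg 1 → 11:15 AM UTC (Oct 10).
Add 6 hours 8 minutes layover in Casablanca → 5:23 PM UTC.
Add 3 hours and 15 minutes leg 2 → 8:38 PM UTC.
Add 4 hours and 35 minutes layover in Phoenix → 1:13 AM UTC (Oct 11).
Add 3 hours and 25 minutes leg 3 → 4:38 AM UTC.
Add 3 hours and 25 minutes layover in Karachi → 8:03 AM UTC.
Add 10 hours 25 minutes leg 4 → 6:28 PM UTC.
Anchorage is UTC−8:00, so local arrival = 6:28 PM − 8:00 = 10:28 AM on Oct 11.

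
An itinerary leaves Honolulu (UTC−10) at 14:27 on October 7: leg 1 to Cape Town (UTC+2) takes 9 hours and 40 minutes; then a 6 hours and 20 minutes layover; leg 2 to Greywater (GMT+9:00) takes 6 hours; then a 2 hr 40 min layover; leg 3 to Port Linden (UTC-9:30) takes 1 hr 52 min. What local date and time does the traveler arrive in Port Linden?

Convert departure to UTC: 14:27 + 10:00 = 00:27 UTC on Oct 8.
Add 9 hours and 40 minutes leg 1 → 10:07 UTC.
Add 6 hours 20 minutes layover in Cape Town → 16:27 UTC.
Add 6 hours leg 2 → 22:27 UTC.
Add 2 hours 40 minutes layover in Greywater → 01:07 UTC (Oct 9).
Add 1 hour and 52 minutes leg 3 → 02:59 UTC.
Port Linden is UTC−9:30, so local arrival = 02:59 − 9:30 = 17:29 on Oct 8.

17:29 on October 8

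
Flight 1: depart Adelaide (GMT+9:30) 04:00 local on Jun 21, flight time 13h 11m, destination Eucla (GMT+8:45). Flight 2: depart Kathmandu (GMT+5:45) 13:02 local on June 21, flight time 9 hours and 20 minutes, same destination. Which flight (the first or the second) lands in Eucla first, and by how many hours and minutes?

the first, by 8 hours 56 minutes

Flight 1 in UTC: 04:00 − 9:30 = 18:30 on Jun 20.
+13 hours 11 minutes → arrive 07:41 UTC on Jun 21.
Flight 2 in UTC: 13:02 − 5:45 = 07:17 on Jun 21.
+9 hours 20 minutes → arrive 16:37 UTC on Jun 21.
Flight 1 lands earlier by 8 hours 56 minutes.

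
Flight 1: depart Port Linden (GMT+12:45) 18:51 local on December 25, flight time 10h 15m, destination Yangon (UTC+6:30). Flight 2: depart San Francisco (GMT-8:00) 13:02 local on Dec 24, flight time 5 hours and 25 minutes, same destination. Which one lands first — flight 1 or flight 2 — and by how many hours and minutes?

Flight 1 in UTC: 18:51 − 12:45 = 06:06 on Dec 25.
+10 hours 15 minutes → arrive 16:21 UTC on Dec 25.
Flight 2 in UTC: 13:02 + 8:00 = 21:02 on Dec 24.
+5 hours 25 minutes → arrive 02:27 UTC on Dec 25.
Flight 2 lands earlier by 13 hours 54 minutes.

the second, by 13 hours 54 minutes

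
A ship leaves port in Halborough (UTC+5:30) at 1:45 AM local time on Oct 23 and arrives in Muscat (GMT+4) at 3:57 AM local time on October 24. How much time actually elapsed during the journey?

Departure in UTC: 1:45 AM − 5:30 = 8:15 PM on Oct 22.
Arrival in UTC: 3:57 AM − 4:00 = 11:57 PM on Oct 23.
Elapsed = 11:57 PM − 8:15 PM (+1 day) = 27 hours 42 minutes.

27 hours 42 minutes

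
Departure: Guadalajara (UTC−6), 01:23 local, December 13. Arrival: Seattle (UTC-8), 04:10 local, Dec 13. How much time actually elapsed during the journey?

Departure in UTC: 01:23 + 6:00 = 07:23 on Dec 13.
Arrival in UTC: 04:10 + 8:00 = 12:10 on Dec 13.
Elapsed = 12:10 − 07:23 = 4 hours 47 minutes.

4 hours 47 minutes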